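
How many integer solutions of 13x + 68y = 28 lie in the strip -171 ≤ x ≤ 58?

4

gcd(68, 13):
  68 = 5*13 + 3
  13 = 4*3 + 1
  3 = 3*1
so gcd(68, 13) = 1.
Back-substitute for Bézout coefficients:
  1 = 13 - 4*3
  ... = 13*(21) + 68*(-4)
Scale by 28: particular solution (588, -112); reduce x mod 68: (44, -8).
General solution: x = 44 + 68t, y = -8 - 13t for integer t.
-171 ≤ 44 + 68t ≤ 58 gives t ∈ [-3, 0], which is 4 values.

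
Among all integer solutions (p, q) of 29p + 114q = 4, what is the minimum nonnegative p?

gcd(114, 29) = 1  (114 = 3·29 + 27, 29 = 1·27 + 2, 27 = 13·2 + 1, 2 = 2·1).
1 divides 4, so solutions exist.
Back-substituting, 29·(-55) + 114·(14) = 1.
Scale by 4/1 = 4: (p₀, q₀) = (-220, 56).
General solution: p = -220 + 114t, q = 56 - 29t for integer t.
p ≥ 0: smallest is -220 mod 114 = 8 (at t = 2), with q = -2.

8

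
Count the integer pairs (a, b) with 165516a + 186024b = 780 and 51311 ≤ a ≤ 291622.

15

gcd(186024, 165516) = 12.
By Bézout, 165516*(1025) + 186024*(-912) = 12.
Particular solution: (4617, -4108).
General solution: a = 4617 + 15502t, b = -4108 - 13793t for integer t.
51311 ≤ 4617 + 15502t ≤ 291622 gives t ∈ [4, 18], which is 15 values.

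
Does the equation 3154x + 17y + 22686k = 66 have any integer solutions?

yes

gcd(3154, 17) = 1.
gcd(1, 22686) = 1.
1 divides 66, so integer solutions exist.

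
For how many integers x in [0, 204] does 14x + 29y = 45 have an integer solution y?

gcd(29, 14):
  29 = 2·14 + 1
  14 = 14·1
so gcd(29, 14) = 1.
Back-substitute for Bézout coefficients:
  1 = 29 - 2·14
  ... = 14·(-2) + 29·(1)
Scale by 45: particular solution (-90, 45); reduce x mod 29: (26, -11).
General solution: x = 26 + 29t, y = -11 - 14t for integer t.
0 ≤ 26 + 29t ≤ 204 gives t ∈ [0, 6], which is 7 values.

7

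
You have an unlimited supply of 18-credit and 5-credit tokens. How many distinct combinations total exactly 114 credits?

1

Need nonnegative integers with 18j + 5k = 114.
gcd(18, 5) = 1, and 18·(2) + 5·(-7) = 1.
So (j₀, k₀) = (228, -798); general j = 228 + 5t, k = -798 - 18t.
j ≥ 0 ⇒ t ≥ -45; k ≥ 0 ⇒ t ≤ -45. That's 1 value of t.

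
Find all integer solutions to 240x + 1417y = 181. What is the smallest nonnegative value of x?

gcd(1417, 240):
  1417 = 5·240 + 217
  240 = 1·217 + 23
  217 = 9·23 + 10
  23 = 2·10 + 3
  10 = 3·3 + 1
  3 = 3·1
so gcd(1417, 240) = 1.
1 divides 181, so solutions exist.
Back-substitute for Bézout coefficients:
  1 = 10 - 3·3
  ... = 240·(-431) + 1417·(73)
Scale by 181/1 = 181: (x₀, y₀) = (-78011, 13213).
General solution: x = -78011 + 1417t, y = 13213 - 240t for integer t.
x ≥ 0: smallest is -78011 mod 1417 = 1341 (at t = 56), with y = -227.

1341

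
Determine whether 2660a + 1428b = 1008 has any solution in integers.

yes

gcd(2660, 1428) = 28.
28 divides 1008, so integer solutions exist.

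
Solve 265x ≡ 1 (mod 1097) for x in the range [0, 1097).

gcd(1097, 265) = 1.
By Bézout, 265×(-178) + 1097×(43) = 1.
So 265×-178 ≡ 1 (mod 1097), and -178 mod 1097 = 919.

919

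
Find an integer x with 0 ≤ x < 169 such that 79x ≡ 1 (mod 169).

92

gcd(169, 79) = 1  (169 = 2*79 + 11, 79 = 7*11 + 2, 11 = 5*2 + 1, 2 = 2*1).
Back-substituting, 79*(-77) + 169*(36) = 1.
So 79*-77 ≡ 1 (mod 169), and -77 mod 169 = 92.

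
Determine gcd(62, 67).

1

gcd(67, 62) = 1  (67 = 1×62 + 5, 62 = 12×5 + 2, 5 = 2×2 + 1, 2 = 2×1).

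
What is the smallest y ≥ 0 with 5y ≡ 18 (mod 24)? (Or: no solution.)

gcd(24, 5):
  24 = 4·5 + 4
  5 = 1·4 + 1
  4 = 4·1
so gcd(24, 5) = 1.
1 divides 18, so solutions exist.
Back-substitute for Bézout coefficients:
  1 = 5 - 1·4
  ... = 5·(5) + 24·(-1)
So 5·(5) ≡ 1 (mod 24); multiply by 18: y ≡ 90 (mod 24).
Smallest nonnegative: y = 90 mod 24 = 18.

18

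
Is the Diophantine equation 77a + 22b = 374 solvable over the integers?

yes

gcd(77, 22) = 11.
11 divides 374, so integer solutions exist.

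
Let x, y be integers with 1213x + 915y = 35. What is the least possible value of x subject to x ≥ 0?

gcd(1213, 915) = 1  (1213 = 1*915 + 298, 915 = 3*298 + 21, 298 = 14*21 + 4, 21 = 5*4 + 1, 4 = 4*1).
1 divides 35, so solutions exist.
Back-substituting, 1213*(-218) + 915*(289) = 1.
Scale by 35/1 = 35: (x₀, y₀) = (-7630, 10115).
General solution: x = -7630 + 915t, y = 10115 - 1213t for integer t.
x ≥ 0: smallest is -7630 mod 915 = 605 (at t = 9), with y = -802.

605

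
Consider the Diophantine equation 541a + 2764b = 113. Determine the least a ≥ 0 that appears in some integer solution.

gcd(2764, 541) = 1.
1 divides 113, so solutions exist.
By Bézout, 541·(281) + 2764·(-55) = 1.
Scale by 113/1 = 113: (a₀, b₀) = (31753, -6215).
General solution: a = 31753 + 2764t, b = -6215 - 541t for integer t.
a ≥ 0: smallest is 31753 mod 2764 = 1349 (at t = -11), with b = -264.

1349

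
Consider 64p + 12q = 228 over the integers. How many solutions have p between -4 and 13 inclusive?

gcd(64, 12) = 4  (64 = 5×12 + 4, 12 = 3×4).
Back-substituting, 64×(1) + 12×(-5) = 4.
Scale by 57: particular solution (57, -285); reduce p mod 3: (0, 19).
General solution: p = 0 + 3t, q = 19 - 16t for integer t.
-4 ≤ 0 + 3t ≤ 13 gives t ∈ [-1, 4], which is 6 values.

6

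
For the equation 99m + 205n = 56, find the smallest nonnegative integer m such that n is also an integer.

189

gcd(205, 99) = 1.
1 divides 56, so solutions exist.
By Bézout, 99*(29) + 205*(-14) = 1.
Scale by 56/1 = 56: (m₀, n₀) = (1624, -784).
General solution: m = 1624 + 205t, n = -784 - 99t for integer t.
m ≥ 0: smallest is 1624 mod 205 = 189 (at t = -7), with n = -91.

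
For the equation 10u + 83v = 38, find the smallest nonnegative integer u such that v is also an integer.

gcd(83, 10):
  83 = 8×10 + 3
  10 = 3×3 + 1
  3 = 3×1
so gcd(83, 10) = 1.
1 divides 38, so solutions exist.
Back-substitute for Bézout coefficients:
  1 = 10 - 3×3
  ... = 10×(25) + 83×(-3)
Scale by 38/1 = 38: (u₀, v₀) = (950, -114).
General solution: u = 950 + 83t, v = -114 - 10t for integer t.
u ≥ 0: smallest is 950 mod 83 = 37 (at t = -11), with v = -4.

37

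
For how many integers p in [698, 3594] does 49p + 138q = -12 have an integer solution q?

gcd(138, 49) = 1.
By Bézout, 49*(31) + 138*(-11) = 1.
Particular solution: (42, -15).
General solution: p = 42 + 138t, q = -15 - 49t for integer t.
698 ≤ 42 + 138t ≤ 3594 gives t ∈ [5, 25], which is 21 values.

21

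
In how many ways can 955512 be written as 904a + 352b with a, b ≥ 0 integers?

gcd(904, 352):
  904 = 2·352 + 200
  352 = 1·200 + 152
  200 = 1·152 + 48
  152 = 3·48 + 8
  48 = 6·8
so gcd(904, 352) = 8.
Back-substitute for Bézout coefficients:
  8 = 152 - 3·48
  ... = 904·(-7) + 352·(18)
Scale by 119439: one solution is (-836073, 2149902). Reduce a mod 44: (15, 2676).
General: a = 15 + 44t, b = 2676 - 113t.
a ≥ 0 ⇒ t ≥ 0; b ≥ 0 ⇒ t ≤ 23. So t ∈ [0, 23]: 24 solutions.

24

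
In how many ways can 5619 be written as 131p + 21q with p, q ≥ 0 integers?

gcd(131, 21) = 1.
By Bézout, 131*(-4) + 21*(25) = 1.
One solution: (15, 174).
General: p = 15 + 21t, q = 174 - 131t.
p ≥ 0 ⇒ t ≥ 0; q ≥ 0 ⇒ t ≤ 1. So t ∈ [0, 1]: 2 solutions.

2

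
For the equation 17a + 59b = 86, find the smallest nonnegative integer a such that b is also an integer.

gcd(59, 17) = 1.
1 divides 86, so solutions exist.
By Bézout, 17*(7) + 59*(-2) = 1.
Scale by 86/1 = 86: (a₀, b₀) = (602, -172).
General solution: a = 602 + 59t, b = -172 - 17t for integer t.
a ≥ 0: smallest is 602 mod 59 = 12 (at t = -10), with b = -2.

12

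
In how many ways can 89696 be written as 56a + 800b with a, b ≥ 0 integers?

gcd(800, 56) = 8.
By Bézout, 56·(43) + 800·(-3) = 8.
One solution: (16, 111).
General: a = 16 + 100t, b = 111 - 7t.
a ≥ 0 ⇒ t ≥ 0; b ≥ 0 ⇒ t ≤ 15. So t ∈ [0, 15]: 16 solutions.

16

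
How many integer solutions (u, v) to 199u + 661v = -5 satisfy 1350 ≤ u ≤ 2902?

2

gcd(661, 199) = 1.
By Bézout, 199×(-93) + 661×(28) = 1.
Particular solution: (465, -140).
General solution: u = 465 + 661t, v = -140 - 199t for integer t.
1350 ≤ 465 + 661t ≤ 2902 gives t ∈ [2, 3], which is 2 values.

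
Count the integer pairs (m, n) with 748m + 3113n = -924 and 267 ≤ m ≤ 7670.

26

gcd(3113, 748) = 11  (3113 = 4·748 + 121, 748 = 6·121 + 22, 121 = 5·22 + 11, 22 = 2·11).
Back-substituting, 748·(-129) + 3113·(31) = 11.
Scale by -84: particular solution (10836, -2604); reduce m mod 283: (82, -20).
General solution: m = 82 + 283t, n = -20 - 68t for integer t.
267 ≤ 82 + 283t ≤ 7670 gives t ∈ [1, 26], which is 26 values.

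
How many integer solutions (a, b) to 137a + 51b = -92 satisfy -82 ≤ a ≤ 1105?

23

gcd(137, 51) = 1  (137 = 2×51 + 35, 51 = 1×35 + 16, 35 = 2×16 + 3, 16 = 5×3 + 1, 3 = 3×1).
Back-substituting, 137×(-16) + 51×(43) = 1.
Scale by -92: particular solution (1472, -3956); reduce a mod 51: (44, -120).
General solution: a = 44 + 51t, b = -120 - 137t for integer t.
-82 ≤ 44 + 51t ≤ 1105 gives t ∈ [-2, 20], which is 23 values.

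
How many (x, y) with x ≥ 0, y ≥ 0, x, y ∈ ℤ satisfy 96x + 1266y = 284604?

14

gcd(1266, 96) = 6.
By Bézout, 96×(66) + 1266×(-5) = 6.
One solution: (37, 222).
General: x = 37 + 211t, y = 222 - 16t.
x ≥ 0 ⇒ t ≥ 0; y ≥ 0 ⇒ t ≤ 13. So t ∈ [0, 13]: 14 solutions.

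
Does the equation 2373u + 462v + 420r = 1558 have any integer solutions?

gcd(2373, 462):
  2373 = 5×462 + 63
  462 = 7×63 + 21
  63 = 3×21
so gcd(2373, 462) = 21.
gcd(21, 420) = 21.
21 does not divide 1558 (remainder 4), so no integer solutions.

no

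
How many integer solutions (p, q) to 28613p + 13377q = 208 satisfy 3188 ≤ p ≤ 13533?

gcd(28613, 13377) = 13.
By Bézout, 28613*(-331) + 13377*(708) = 13.
Particular solution: (878, -1878).
General solution: p = 878 + 1029t, q = -1878 - 2201t for integer t.
3188 ≤ 878 + 1029t ≤ 13533 gives t ∈ [3, 12], which is 10 values.

10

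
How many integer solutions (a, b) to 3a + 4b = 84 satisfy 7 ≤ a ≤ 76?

18

gcd(4, 3) = 1.
By Bézout, 3×(-1) + 4×(1) = 1.
Particular solution: (0, 21).
General solution: a = 0 + 4t, b = 21 - 3t for integer t.
7 ≤ 0 + 4t ≤ 76 gives t ∈ [2, 19], which is 18 values.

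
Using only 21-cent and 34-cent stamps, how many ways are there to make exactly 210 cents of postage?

Need nonnegative integers with 21j + 34k = 210.
gcd(21, 34) = 1, and 21·(13) + 34·(-8) = 1.
So (j₀, k₀) = (2730, -1680); general j = 2730 + 34t, k = -1680 - 21t.
j ≥ 0 ⇒ t ≥ -80; k ≥ 0 ⇒ t ≤ -80. That's 1 value of t.

1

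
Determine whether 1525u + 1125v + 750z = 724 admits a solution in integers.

no

gcd(1525, 1125) = 25.
gcd(25, 750) = 25.
25 does not divide 724 (remainder 24), so no integer solutions.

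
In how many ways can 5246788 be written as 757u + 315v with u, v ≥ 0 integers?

22

gcd(757, 315) = 1.
By Bézout, 757*(-62) + 315*(149) = 1.
One solution: (274, 15998).
General: u = 274 + 315t, v = 15998 - 757t.
u ≥ 0 ⇒ t ≥ 0; v ≥ 0 ⇒ t ≤ 21. So t ∈ [0, 21]: 22 solutions.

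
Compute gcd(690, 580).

10

gcd(690, 580):
  690 = 1·580 + 110
  580 = 5·110 + 30
  110 = 3·30 + 20
  30 = 1·20 + 10
  20 = 2·10
so gcd(690, 580) = 10.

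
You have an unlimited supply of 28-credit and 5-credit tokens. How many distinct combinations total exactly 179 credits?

Need nonnegative integers with 28j + 5k = 179.
gcd(28, 5) = 1, and 28·(2) + 5·(-11) = 1.
So (j₀, k₀) = (358, -1969); general j = 358 + 5t, k = -1969 - 28t.
j ≥ 0 ⇒ t ≥ -71; k ≥ 0 ⇒ t ≤ -71. That's 1 value of t.

1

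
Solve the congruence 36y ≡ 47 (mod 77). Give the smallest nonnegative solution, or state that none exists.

gcd(77, 36) = 1.
1 divides 47, so solutions exist.
By Bézout, 36*(15) + 77*(-7) = 1.
So 36*(15) ≡ 1 (mod 77); multiply by 47: y ≡ 705 (mod 77).
Smallest nonnegative: y = 705 mod 77 = 12.

12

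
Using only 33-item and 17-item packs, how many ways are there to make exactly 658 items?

1

Need nonnegative integers with 33j + 17k = 658.
gcd(33, 17) = 1, and 33·(-1) + 17·(2) = 1.
So (j₀, k₀) = (-658, 1316); general j = -658 + 17t, k = 1316 - 33t.
j ≥ 0 ⇒ t ≥ 39; k ≥ 0 ⇒ t ≤ 39. That's 1 value of t.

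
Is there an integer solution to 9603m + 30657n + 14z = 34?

gcd(30657, 9603) = 33  (30657 = 3*9603 + 1848, 9603 = 5*1848 + 363, 1848 = 5*363 + 33, 363 = 11*33).
gcd(33, 14) = 1.
1 divides 34, so integer solutions exist.

yes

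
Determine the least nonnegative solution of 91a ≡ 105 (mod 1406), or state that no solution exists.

gcd(1406, 91) = 1.
1 divides 105, so solutions exist.
By Bézout, 91*(-309) + 1406*(20) = 1.
So 91*(-309) ≡ 1 (mod 1406); multiply by 105: a ≡ -32445 (mod 1406).
Smallest nonnegative: a = -32445 mod 1406 = 1299.

1299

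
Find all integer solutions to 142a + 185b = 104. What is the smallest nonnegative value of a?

gcd(185, 142):
  185 = 1·142 + 43
  142 = 3·43 + 13
  43 = 3·13 + 4
  13 = 3·4 + 1
  4 = 4·1
so gcd(185, 142) = 1.
1 divides 104, so solutions exist.
Back-substitute for Bézout coefficients:
  1 = 13 - 3·4
  ... = 142·(43) + 185·(-33)
Scale by 104/1 = 104: (a₀, b₀) = (4472, -3432).
General solution: a = 4472 + 185t, b = -3432 - 142t for integer t.
a ≥ 0: smallest is 4472 mod 185 = 32 (at t = -24), with b = -24.

32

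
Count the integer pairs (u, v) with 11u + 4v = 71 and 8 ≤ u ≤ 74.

gcd(11, 4) = 1.
By Bézout, 11·(-1) + 4·(3) = 1.
Particular solution: (1, 15).
General solution: u = 1 + 4t, v = 15 - 11t for integer t.
8 ≤ 1 + 4t ≤ 74 gives t ∈ [2, 18], which is 17 values.

17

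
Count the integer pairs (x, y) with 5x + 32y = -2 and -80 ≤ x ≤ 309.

12

gcd(32, 5):
  32 = 6·5 + 2
  5 = 2·2 + 1
  2 = 2·1
so gcd(32, 5) = 1.
Back-substitute for Bézout coefficients:
  1 = 5 - 2·2
  ... = 5·(13) + 32·(-2)
Scale by -2: particular solution (-26, 4); reduce x mod 32: (6, -1).
General solution: x = 6 + 32t, y = -1 - 5t for integer t.
-80 ≤ 6 + 32t ≤ 309 gives t ∈ [-2, 9], which is 12 values.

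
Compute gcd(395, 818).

gcd(818, 395) = 1  (818 = 2·395 + 28, 395 = 14·28 + 3, 28 = 9·3 + 1, 3 = 3·1).

1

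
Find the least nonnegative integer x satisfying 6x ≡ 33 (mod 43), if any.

27

gcd(43, 6) = 1  (43 = 7*6 + 1, 6 = 6*1).
1 divides 33, so solutions exist.
Back-substituting, 6*(-7) + 43*(1) = 1.
So 6*(-7) ≡ 1 (mod 43); multiply by 33: x ≡ -231 (mod 43).
Smallest nonnegative: x = -231 mod 43 = 27.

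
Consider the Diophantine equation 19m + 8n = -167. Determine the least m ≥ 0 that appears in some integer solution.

gcd(19, 8):
  19 = 2·8 + 3
  8 = 2·3 + 2
  3 = 1·2 + 1
  2 = 2·1
so gcd(19, 8) = 1.
1 divides -167, so solutions exist.
Back-substitute for Bézout coefficients:
  1 = 3 - 1·2
  ... = 19·(3) + 8·(-7)
Scale by -167/1 = -167: (m₀, n₀) = (-501, 1169).
General solution: m = -501 + 8t, n = 1169 - 19t for integer t.
m ≥ 0: smallest is -501 mod 8 = 3 (at t = 63), with n = -28.

3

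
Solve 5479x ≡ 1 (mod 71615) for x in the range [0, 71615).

65524

gcd(71615, 5479) = 1.
By Bézout, 5479·(-6091) + 71615·(466) = 1.
So 5479·-6091 ≡ 1 (mod 71615), and -6091 mod 71615 = 65524.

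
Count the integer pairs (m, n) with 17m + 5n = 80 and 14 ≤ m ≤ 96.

17

gcd(17, 5) = 1.
By Bézout, 17*(-2) + 5*(7) = 1.
Particular solution: (0, 16).
General solution: m = 0 + 5t, n = 16 - 17t for integer t.
14 ≤ 0 + 5t ≤ 96 gives t ∈ [3, 19], which is 17 values.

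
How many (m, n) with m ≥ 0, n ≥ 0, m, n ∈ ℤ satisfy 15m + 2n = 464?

gcd(15, 2) = 1  (15 = 7×2 + 1, 2 = 2×1).
Back-substituting, 15×(1) + 2×(-7) = 1.
Scale by 464: one solution is (464, -3248). Reduce m mod 2: (0, 232).
General: m = 0 + 2t, n = 232 - 15t.
m ≥ 0 ⇒ t ≥ 0; n ≥ 0 ⇒ t ≤ 15. So t ∈ [0, 15]: 16 solutions.

16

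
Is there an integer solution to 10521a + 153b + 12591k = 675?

yes

gcd(10521, 153) = 9  (10521 = 68×153 + 117, 153 = 1×117 + 36, 117 = 3×36 + 9, 36 = 4×9).
gcd(9, 12591) = 9.
9 divides 675, so integer solutions exist.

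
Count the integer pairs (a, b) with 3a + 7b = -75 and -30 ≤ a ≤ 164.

gcd(7, 3) = 1  (7 = 2×3 + 1, 3 = 3×1).
Back-substituting, 3×(-2) + 7×(1) = 1.
Scale by -75: particular solution (150, -75); reduce a mod 7: (3, -12).
General solution: a = 3 + 7t, b = -12 - 3t for integer t.
-30 ≤ 3 + 7t ≤ 164 gives t ∈ [-4, 23], which is 28 values.

28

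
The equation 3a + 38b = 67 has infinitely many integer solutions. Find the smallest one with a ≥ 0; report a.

gcd(38, 3):
  38 = 12*3 + 2
  3 = 1*2 + 1
  2 = 2*1
so gcd(38, 3) = 1.
1 divides 67, so solutions exist.
Back-substitute for Bézout coefficients:
  1 = 3 - 1*2
  ... = 3*(13) + 38*(-1)
Scale by 67/1 = 67: (a₀, b₀) = (871, -67).
General solution: a = 871 + 38t, b = -67 - 3t for integer t.
a ≥ 0: smallest is 871 mod 38 = 35 (at t = -22), with b = -1.

35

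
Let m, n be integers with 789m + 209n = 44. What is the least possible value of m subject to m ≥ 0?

88

gcd(789, 209):
  789 = 3·209 + 162
  209 = 1·162 + 47
  162 = 3·47 + 21
  47 = 2·21 + 5
  21 = 4·5 + 1
  5 = 5·1
so gcd(789, 209) = 1.
1 divides 44, so solutions exist.
Back-substitute for Bézout coefficients:
  1 = 21 - 4·5
  ... = 789·(40) + 209·(-151)
Scale by 44/1 = 44: (m₀, n₀) = (1760, -6644).
General solution: m = 1760 + 209t, n = -6644 - 789t for integer t.
m ≥ 0: smallest is 1760 mod 209 = 88 (at t = -8), with n = -332.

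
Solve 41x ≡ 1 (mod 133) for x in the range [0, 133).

gcd(133, 41):
  133 = 3·41 + 10
  41 = 4·10 + 1
  10 = 10·1
so gcd(133, 41) = 1.
Back-substitute for Bézout coefficients:
  1 = 41 - 4·10
  ... = 41·(13) + 133·(-4)
So 41·13 ≡ 1 (mod 133), and 13 mod 133 = 13.

13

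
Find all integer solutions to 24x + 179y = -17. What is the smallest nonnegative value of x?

gcd(179, 24):
  179 = 7·24 + 11
  24 = 2·11 + 2
  11 = 5·2 + 1
  2 = 2·1
so gcd(179, 24) = 1.
1 divides -17, so solutions exist.
Back-substitute for Bézout coefficients:
  1 = 11 - 5·2
  ... = 24·(-82) + 179·(11)
Scale by -17/1 = -17: (x₀, y₀) = (1394, -187).
General solution: x = 1394 + 179t, y = -187 - 24t for integer t.
x ≥ 0: smallest is 1394 mod 179 = 141 (at t = -7), with y = -19.

141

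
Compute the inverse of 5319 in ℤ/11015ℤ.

gcd(11015, 5319) = 1  (11015 = 2*5319 + 377, 5319 = 14*377 + 41, 377 = 9*41 + 8, 41 = 5*8 + 1, 8 = 8*1).
Back-substituting, 5319*(1344) + 11015*(-649) = 1.
So 5319*1344 ≡ 1 (mod 11015), and 1344 mod 11015 = 1344.

1344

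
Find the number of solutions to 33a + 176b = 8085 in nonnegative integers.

16

gcd(176, 33) = 11.
By Bézout, 33×(-5) + 176×(1) = 11.
One solution: (5, 45).
General: a = 5 + 16t, b = 45 - 3t.
a ≥ 0 ⇒ t ≥ 0; b ≥ 0 ⇒ t ≤ 15. So t ∈ [0, 15]: 16 solutions.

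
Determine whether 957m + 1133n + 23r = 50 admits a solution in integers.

yes

gcd(1133, 957) = 11  (1133 = 1*957 + 176, 957 = 5*176 + 77, 176 = 2*77 + 22, 77 = 3*22 + 11, 22 = 2*11).
gcd(11, 23) = 1.
1 divides 50, so integer solutions exist.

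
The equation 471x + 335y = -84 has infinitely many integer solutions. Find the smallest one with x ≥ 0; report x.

gcd(471, 335):
  471 = 1·335 + 136
  335 = 2·136 + 63
  136 = 2·63 + 10
  63 = 6·10 + 3
  10 = 3·3 + 1
  3 = 3·1
so gcd(471, 335) = 1.
1 divides -84, so solutions exist.
Back-substitute for Bézout coefficients:
  1 = 10 - 3·3
  ... = 471·(101) + 335·(-142)
Scale by -84/1 = -84: (x₀, y₀) = (-8484, 11928).
General solution: x = -8484 + 335t, y = 11928 - 471t for integer t.
x ≥ 0: smallest is -8484 mod 335 = 226 (at t = 26), with y = -318.

226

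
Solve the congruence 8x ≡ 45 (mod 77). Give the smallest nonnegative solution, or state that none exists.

gcd(77, 8) = 1.
1 divides 45, so solutions exist.
By Bézout, 8*(29) + 77*(-3) = 1.
So 8*(29) ≡ 1 (mod 77); multiply by 45: x ≡ 1305 (mod 77).
Smallest nonnegative: x = 1305 mod 77 = 73.

73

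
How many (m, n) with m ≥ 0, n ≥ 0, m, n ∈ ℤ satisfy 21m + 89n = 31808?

17

gcd(89, 21):
  89 = 4×21 + 5
  21 = 4×5 + 1
  5 = 5×1
so gcd(89, 21) = 1.
Back-substitute for Bézout coefficients:
  1 = 21 - 4×5
  ... = 21×(17) + 89×(-4)
Scale by 31808: one solution is (540736, -127232). Reduce m mod 89: (61, 343).
General: m = 61 + 89t, n = 343 - 21t.
m ≥ 0 ⇒ t ≥ 0; n ≥ 0 ⇒ t ≤ 16. So t ∈ [0, 16]: 17 solutions.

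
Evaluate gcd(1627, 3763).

1

gcd(3763, 1627):
  3763 = 2·1627 + 509
  1627 = 3·509 + 100
  509 = 5·100 + 9
  100 = 11·9 + 1
  9 = 9·1
so gcd(3763, 1627) = 1.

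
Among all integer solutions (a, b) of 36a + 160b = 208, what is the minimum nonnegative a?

28

gcd(160, 36) = 4  (160 = 4·36 + 16, 36 = 2·16 + 4, 16 = 4·4).
4 divides 208, so solutions exist.
Back-substituting, 36·(9) + 160·(-2) = 4.
Scale by 208/4 = 52: (a₀, b₀) = (468, -104).
General solution: a = 468 + 40t, b = -104 - 9t for integer t.
a ≥ 0: smallest is 468 mod 40 = 28 (at t = -11), with b = -5.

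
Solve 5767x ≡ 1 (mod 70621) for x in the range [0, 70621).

gcd(70621, 5767):
  70621 = 12·5767 + 1417
  5767 = 4·1417 + 99
  1417 = 14·99 + 31
  99 = 3·31 + 6
  31 = 5·6 + 1
  6 = 6·1
so gcd(70621, 5767) = 1.
Back-substitute for Bézout coefficients:
  1 = 31 - 5·6
  ... = 5767·(-11413) + 70621·(932)
So 5767·-11413 ≡ 1 (mod 70621), and -11413 mod 70621 = 59208.

59208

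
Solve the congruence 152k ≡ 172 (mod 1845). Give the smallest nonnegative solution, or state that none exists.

341

gcd(1845, 152) = 1.
1 divides 172, so solutions exist.
By Bézout, 152·(-352) + 1845·(29) = 1.
So 152·(-352) ≡ 1 (mod 1845); multiply by 172: k ≡ -60544 (mod 1845).
Smallest nonnegative: k = -60544 mod 1845 = 341.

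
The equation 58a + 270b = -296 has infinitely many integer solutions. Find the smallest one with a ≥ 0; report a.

gcd(270, 58) = 2.
2 divides -296, so solutions exist.
By Bézout, 58×(14) + 270×(-3) = 2.
Scale by -296/2 = -148: (a₀, b₀) = (-2072, 444).
General solution: a = -2072 + 135t, b = 444 - 29t for integer t.
a ≥ 0: smallest is -2072 mod 135 = 88 (at t = 16), with b = -20.

88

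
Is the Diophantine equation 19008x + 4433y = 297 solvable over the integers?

gcd(19008, 4433) = 11  (19008 = 4*4433 + 1276, 4433 = 3*1276 + 605, 1276 = 2*605 + 66, 605 = 9*66 + 11, 66 = 6*11).
11 divides 297, so integer solutions exist.

yes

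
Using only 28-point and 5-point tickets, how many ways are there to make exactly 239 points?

2

Need nonnegative integers with 28j + 5k = 239.
gcd(28, 5) = 1, and 28·(2) + 5·(-11) = 1.
So (j₀, k₀) = (478, -2629); general j = 478 + 5t, k = -2629 - 28t.
j ≥ 0 ⇒ t ≥ -95; k ≥ 0 ⇒ t ≤ -94. That's 2 values of t.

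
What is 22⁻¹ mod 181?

107

gcd(181, 22) = 1  (181 = 8·22 + 5, 22 = 4·5 + 2, 5 = 2·2 + 1, 2 = 2·1).
Back-substituting, 22·(-74) + 181·(9) = 1.
So 22·-74 ≡ 1 (mod 181), and -74 mod 181 = 107.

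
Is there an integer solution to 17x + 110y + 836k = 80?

yes

gcd(110, 17):
  110 = 6×17 + 8
  17 = 2×8 + 1
  8 = 8×1
so gcd(110, 17) = 1.
gcd(1, 836) = 1.
1 divides 80, so integer solutions exist.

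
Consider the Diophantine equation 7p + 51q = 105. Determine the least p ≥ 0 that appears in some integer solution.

15

gcd(51, 7):
  51 = 7×7 + 2
  7 = 3×2 + 1
  2 = 2×1
so gcd(51, 7) = 1.
1 divides 105, so solutions exist.
Back-substitute for Bézout coefficients:
  1 = 7 - 3×2
  ... = 7×(22) + 51×(-3)
Scale by 105/1 = 105: (p₀, q₀) = (2310, -315).
General solution: p = 2310 + 51t, q = -315 - 7t for integer t.
p ≥ 0: smallest is 2310 mod 51 = 15 (at t = -45), with q = 0.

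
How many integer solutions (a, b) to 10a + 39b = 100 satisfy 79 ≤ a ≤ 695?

gcd(39, 10):
  39 = 3×10 + 9
  10 = 1×9 + 1
  9 = 9×1
so gcd(39, 10) = 1.
Back-substitute for Bézout coefficients:
  1 = 10 - 1×9
  ... = 10×(4) + 39×(-1)
Scale by 100: particular solution (400, -100); reduce a mod 39: (10, 0).
General solution: a = 10 + 39t, b = 0 - 10t for integer t.
79 ≤ 10 + 39t ≤ 695 gives t ∈ [2, 17], which is 16 values.

16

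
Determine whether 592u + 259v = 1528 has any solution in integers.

gcd(592, 259) = 37.
37 does not divide 1528 (remainder 11), so no integer solutions.

no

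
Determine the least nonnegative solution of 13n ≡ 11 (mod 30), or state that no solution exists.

17

gcd(30, 13) = 1  (30 = 2·13 + 4, 13 = 3·4 + 1, 4 = 4·1).
1 divides 11, so solutions exist.
Back-substituting, 13·(7) + 30·(-3) = 1.
So 13·(7) ≡ 1 (mod 30); multiply by 11: n ≡ 77 (mod 30).
Smallest nonnegative: n = 77 mod 30 = 17.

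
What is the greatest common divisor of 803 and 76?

gcd(803, 76):
  803 = 10*76 + 43
  76 = 1*43 + 33
  43 = 1*33 + 10
  33 = 3*10 + 3
  10 = 3*3 + 1
  3 = 3*1
so gcd(803, 76) = 1.

1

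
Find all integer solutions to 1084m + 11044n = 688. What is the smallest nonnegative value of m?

gcd(11044, 1084):
  11044 = 10*1084 + 204
  1084 = 5*204 + 64
  204 = 3*64 + 12
  64 = 5*12 + 4
  12 = 3*4
so gcd(11044, 1084) = 4.
4 divides 688, so solutions exist.
Back-substitute for Bézout coefficients:
  4 = 64 - 5*12
  ... = 1084*(866) + 11044*(-85)
Scale by 688/4 = 172: (m₀, n₀) = (148952, -14620).
General solution: m = 148952 + 2761t, n = -14620 - 271t for integer t.
m ≥ 0: smallest is 148952 mod 2761 = 2619 (at t = -53), with n = -257.

2619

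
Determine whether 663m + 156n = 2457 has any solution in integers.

gcd(663, 156) = 39  (663 = 4×156 + 39, 156 = 4×39).
39 divides 2457, so integer solutions exist.

yes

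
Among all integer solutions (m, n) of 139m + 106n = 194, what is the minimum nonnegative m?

38

gcd(139, 106) = 1.
1 divides 194, so solutions exist.
By Bézout, 139·(45) + 106·(-59) = 1.
Scale by 194/1 = 194: (m₀, n₀) = (8730, -11446).
General solution: m = 8730 + 106t, n = -11446 - 139t for integer t.
m ≥ 0: smallest is 8730 mod 106 = 38 (at t = -82), with n = -48.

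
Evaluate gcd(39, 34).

1

gcd(39, 34):
  39 = 1×34 + 5
  34 = 6×5 + 4
  5 = 1×4 + 1
  4 = 4×1
so gcd(39, 34) = 1.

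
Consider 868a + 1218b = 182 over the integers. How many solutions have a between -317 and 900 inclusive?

14

gcd(1218, 868):
  1218 = 1*868 + 350
  868 = 2*350 + 168
  350 = 2*168 + 14
  168 = 12*14
so gcd(1218, 868) = 14.
Back-substitute for Bézout coefficients:
  14 = 350 - 2*168
  ... = 868*(-7) + 1218*(5)
Scale by 13: particular solution (-91, 65); reduce a mod 87: (83, -59).
General solution: a = 83 + 87t, b = -59 - 62t for integer t.
-317 ≤ 83 + 87t ≤ 900 gives t ∈ [-4, 9], which is 14 values.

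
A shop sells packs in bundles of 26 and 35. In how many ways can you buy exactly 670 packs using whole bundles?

1

Need nonnegative integers with 26j + 35k = 670.
gcd(26, 35) = 1, and 26·(-4) + 35·(3) = 1.
So (j₀, k₀) = (-2680, 2010); general j = -2680 + 35t, k = 2010 - 26t.
j ≥ 0 ⇒ t ≥ 77; k ≥ 0 ⇒ t ≤ 77. That's 1 value of t.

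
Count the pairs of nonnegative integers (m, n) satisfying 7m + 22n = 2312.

15

gcd(22, 7) = 1.
By Bézout, 7×(-3) + 22×(1) = 1.
One solution: (16, 100).
General: m = 16 + 22t, n = 100 - 7t.
m ≥ 0 ⇒ t ≥ 0; n ≥ 0 ⇒ t ≤ 14. So t ∈ [0, 14]: 15 solutions.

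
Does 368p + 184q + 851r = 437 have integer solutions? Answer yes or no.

gcd(368, 184):
  368 = 2*184
so gcd(368, 184) = 184.
gcd(184, 851) = 23.
23 divides 437, so integer solutions exist.

yes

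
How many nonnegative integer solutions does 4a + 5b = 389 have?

20

gcd(5, 4):
  5 = 1*4 + 1
  4 = 4*1
so gcd(5, 4) = 1.
Back-substitute for Bézout coefficients:
  1 = 5 - 1*4
  ... = 4*(-1) + 5*(1)
Scale by 389: one solution is (-389, 389). Reduce a mod 5: (1, 77).
General: a = 1 + 5t, b = 77 - 4t.
a ≥ 0 ⇒ t ≥ 0; b ≥ 0 ⇒ t ≤ 19. So t ∈ [0, 19]: 20 solutions.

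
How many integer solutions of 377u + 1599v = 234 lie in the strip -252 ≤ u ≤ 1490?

gcd(1599, 377):
  1599 = 4*377 + 91
  377 = 4*91 + 13
  91 = 7*13
so gcd(1599, 377) = 13.
Back-substitute for Bézout coefficients:
  13 = 377 - 4*91
  ... = 377*(17) + 1599*(-4)
Scale by 18: particular solution (306, -72); reduce u mod 123: (60, -14).
General solution: u = 60 + 123t, v = -14 - 29t for integer t.
-252 ≤ 60 + 123t ≤ 1490 gives t ∈ [-2, 11], which is 14 values.

14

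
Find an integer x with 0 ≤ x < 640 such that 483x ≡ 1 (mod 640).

gcd(640, 483) = 1.
By Bézout, 483×(-53) + 640×(40) = 1.
So 483×-53 ≡ 1 (mod 640), and -53 mod 640 = 587.

587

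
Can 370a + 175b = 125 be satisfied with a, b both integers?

yes

gcd(370, 175) = 5  (370 = 2*175 + 20, 175 = 8*20 + 15, 20 = 1*15 + 5, 15 = 3*5).
5 divides 125, so integer solutions exist.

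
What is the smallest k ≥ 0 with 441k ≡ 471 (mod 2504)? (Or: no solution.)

gcd(2504, 441) = 1  (2504 = 5*441 + 299, 441 = 1*299 + 142, 299 = 2*142 + 15, 142 = 9*15 + 7, 15 = 2*7 + 1, 7 = 7*1).
1 divides 471, so solutions exist.
Back-substituting, 441*(-335) + 2504*(59) = 1.
So 441*(-335) ≡ 1 (mod 2504); multiply by 471: k ≡ -157785 (mod 2504).
Smallest nonnegative: k = -157785 mod 2504 = 2471.

2471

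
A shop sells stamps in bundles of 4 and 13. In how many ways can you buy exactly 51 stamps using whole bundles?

1

Need nonnegative integers with 4j + 13k = 51.
gcd(4, 13) = 1, and 4·(-3) + 13·(1) = 1.
So (j₀, k₀) = (-153, 51); general j = -153 + 13t, k = 51 - 4t.
j ≥ 0 ⇒ t ≥ 12; k ≥ 0 ⇒ t ≤ 12. That's 1 value of t.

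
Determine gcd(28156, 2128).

4

gcd(28156, 2128):
  28156 = 13×2128 + 492
  2128 = 4×492 + 160
  492 = 3×160 + 12
  160 = 13×12 + 4
  12 = 3×4
so gcd(28156, 2128) = 4.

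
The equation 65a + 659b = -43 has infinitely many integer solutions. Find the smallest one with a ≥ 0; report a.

121

gcd(659, 65) = 1  (659 = 10*65 + 9, 65 = 7*9 + 2, 9 = 4*2 + 1, 2 = 2*1).
1 divides -43, so solutions exist.
Back-substituting, 65*(-294) + 659*(29) = 1.
Scale by -43/1 = -43: (a₀, b₀) = (12642, -1247).
General solution: a = 12642 + 659t, b = -1247 - 65t for integer t.
a ≥ 0: smallest is 12642 mod 659 = 121 (at t = -19), with b = -12.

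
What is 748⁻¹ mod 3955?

3072

gcd(3955, 748) = 1.
By Bézout, 748×(-883) + 3955×(167) = 1.
So 748×-883 ≡ 1 (mod 3955), and -883 mod 3955 = 3072.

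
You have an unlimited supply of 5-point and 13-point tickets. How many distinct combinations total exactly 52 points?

Need nonnegative integers with 5j + 13k = 52.
gcd(5, 13) = 1, and 5·(-5) + 13·(2) = 1.
So (j₀, k₀) = (-260, 104); general j = -260 + 13t, k = 104 - 5t.
j ≥ 0 ⇒ t ≥ 20; k ≥ 0 ⇒ t ≤ 20. That's 1 value of t.

1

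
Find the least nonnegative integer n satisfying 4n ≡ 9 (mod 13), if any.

12

gcd(13, 4) = 1  (13 = 3*4 + 1, 4 = 4*1).
1 divides 9, so solutions exist.
Back-substituting, 4*(-3) + 13*(1) = 1.
So 4*(-3) ≡ 1 (mod 13); multiply by 9: n ≡ -27 (mod 13).
Smallest nonnegative: n = -27 mod 13 = 12.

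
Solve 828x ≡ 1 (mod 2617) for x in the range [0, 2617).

2007

gcd(2617, 828):
  2617 = 3*828 + 133
  828 = 6*133 + 30
  133 = 4*30 + 13
  30 = 2*13 + 4
  13 = 3*4 + 1
  4 = 4*1
so gcd(2617, 828) = 1.
Back-substitute for Bézout coefficients:
  1 = 13 - 3*4
  ... = 828*(-610) + 2617*(193)
So 828*-610 ≡ 1 (mod 2617), and -610 mod 2617 = 2007.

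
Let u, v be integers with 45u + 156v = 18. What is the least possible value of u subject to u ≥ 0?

42

gcd(156, 45):
  156 = 3×45 + 21
  45 = 2×21 + 3
  21 = 7×3
so gcd(156, 45) = 3.
3 divides 18, so solutions exist.
Back-substitute for Bézout coefficients:
  3 = 45 - 2×21
  ... = 45×(7) + 156×(-2)
Scale by 18/3 = 6: (u₀, v₀) = (42, -12).
General solution: u = 42 + 52t, v = -12 - 15t for integer t.
u ≥ 0: smallest is 42 mod 52 = 42 (at t = 0), with v = -12.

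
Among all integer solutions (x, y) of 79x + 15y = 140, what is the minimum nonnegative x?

gcd(79, 15) = 1.
1 divides 140, so solutions exist.
By Bézout, 79*(4) + 15*(-21) = 1.
Scale by 140/1 = 140: (x₀, y₀) = (560, -2940).
General solution: x = 560 + 15t, y = -2940 - 79t for integer t.
x ≥ 0: smallest is 560 mod 15 = 5 (at t = -37), with y = -17.

5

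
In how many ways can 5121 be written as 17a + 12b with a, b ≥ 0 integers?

25

gcd(17, 12) = 1  (17 = 1*12 + 5, 12 = 2*5 + 2, 5 = 2*2 + 1, 2 = 2*1).
Back-substituting, 17*(5) + 12*(-7) = 1.
Scale by 5121: one solution is (25605, -35847). Reduce a mod 12: (9, 414).
General: a = 9 + 12t, b = 414 - 17t.
a ≥ 0 ⇒ t ≥ 0; b ≥ 0 ⇒ t ≤ 24. So t ∈ [0, 24]: 25 solutions.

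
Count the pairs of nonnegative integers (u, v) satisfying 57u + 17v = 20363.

gcd(57, 17) = 1  (57 = 3×17 + 6, 17 = 2×6 + 5, 6 = 1×5 + 1, 5 = 5×1).
Back-substituting, 57×(3) + 17×(-10) = 1.
Scale by 20363: one solution is (61089, -203630). Reduce u mod 17: (8, 1171).
General: u = 8 + 17t, v = 1171 - 57t.
u ≥ 0 ⇒ t ≥ 0; v ≥ 0 ⇒ t ≤ 20. So t ∈ [0, 20]: 21 solutions.

21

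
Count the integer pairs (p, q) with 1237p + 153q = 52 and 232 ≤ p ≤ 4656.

29

gcd(1237, 153):
  1237 = 8×153 + 13
  153 = 11×13 + 10
  13 = 1×10 + 3
  10 = 3×3 + 1
  3 = 3×1
so gcd(1237, 153) = 1.
Back-substitute for Bézout coefficients:
  1 = 10 - 3×3
  ... = 1237×(-47) + 153×(380)
Scale by 52: particular solution (-2444, 19760); reduce p mod 153: (4, -32).
General solution: p = 4 + 153t, q = -32 - 1237t for integer t.
232 ≤ 4 + 153t ≤ 4656 gives t ∈ [2, 30], which is 29 values.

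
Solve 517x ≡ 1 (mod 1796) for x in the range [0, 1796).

865

gcd(1796, 517):
  1796 = 3×517 + 245
  517 = 2×245 + 27
  245 = 9×27 + 2
  27 = 13×2 + 1
  2 = 2×1
so gcd(1796, 517) = 1.
Back-substitute for Bézout coefficients:
  1 = 27 - 13×2
  ... = 517×(865) + 1796×(-249)
So 517×865 ≡ 1 (mod 1796), and 865 mod 1796 = 865.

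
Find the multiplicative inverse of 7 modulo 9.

4

gcd(9, 7):
  9 = 1×7 + 2
  7 = 3×2 + 1
  2 = 2×1
so gcd(9, 7) = 1.
Back-substitute for Bézout coefficients:
  1 = 7 - 3×2
  ... = 7×(4) + 9×(-3)
So 7×4 ≡ 1 (mod 9), and 4 mod 9 = 4.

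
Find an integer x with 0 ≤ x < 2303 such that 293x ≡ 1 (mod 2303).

gcd(2303, 293) = 1  (2303 = 7·293 + 252, 293 = 1·252 + 41, 252 = 6·41 + 6, 41 = 6·6 + 5, 6 = 1·5 + 1, 5 = 5·1).
Back-substituting, 293·(-393) + 2303·(50) = 1.
So 293·-393 ≡ 1 (mod 2303), and -393 mod 2303 = 1910.

1910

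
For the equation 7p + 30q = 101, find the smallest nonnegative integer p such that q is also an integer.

gcd(30, 7) = 1  (30 = 4×7 + 2, 7 = 3×2 + 1, 2 = 2×1).
1 divides 101, so solutions exist.
Back-substituting, 7×(13) + 30×(-3) = 1.
Scale by 101/1 = 101: (p₀, q₀) = (1313, -303).
General solution: p = 1313 + 30t, q = -303 - 7t for integer t.
p ≥ 0: smallest is 1313 mod 30 = 23 (at t = -43), with q = -2.

23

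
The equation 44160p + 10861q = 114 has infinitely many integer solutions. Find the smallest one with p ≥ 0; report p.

3307

gcd(44160, 10861) = 1  (44160 = 4×10861 + 716, 10861 = 15×716 + 121, 716 = 5×121 + 111, 121 = 1×111 + 10, 111 = 11×10 + 1, 10 = 10×1).
1 divides 114, so solutions exist.
Back-substituting, 44160×(1077) + 10861×(-4379) = 1.
Scale by 114/1 = 114: (p₀, q₀) = (122778, -499206).
General solution: p = 122778 + 10861t, q = -499206 - 44160t for integer t.
p ≥ 0: smallest is 122778 mod 10861 = 3307 (at t = -11), with q = -13446.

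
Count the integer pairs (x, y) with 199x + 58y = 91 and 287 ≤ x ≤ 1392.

20

gcd(199, 58):
  199 = 3·58 + 25
  58 = 2·25 + 8
  25 = 3·8 + 1
  8 = 8·1
so gcd(199, 58) = 1.
Back-substitute for Bézout coefficients:
  1 = 25 - 3·8
  ... = 199·(7) + 58·(-24)
Scale by 91: particular solution (637, -2184); reduce x mod 58: (57, -194).
General solution: x = 57 + 58t, y = -194 - 199t for integer t.
287 ≤ 57 + 58t ≤ 1392 gives t ∈ [4, 23], which is 20 values.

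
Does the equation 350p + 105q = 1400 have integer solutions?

gcd(350, 105) = 35.
35 divides 1400, so integer solutions exist.

yes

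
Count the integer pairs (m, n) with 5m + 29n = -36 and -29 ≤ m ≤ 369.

gcd(29, 5) = 1  (29 = 5·5 + 4, 5 = 1·4 + 1, 4 = 4·1).
Back-substituting, 5·(6) + 29·(-1) = 1.
Scale by -36: particular solution (-216, 36); reduce m mod 29: (16, -4).
General solution: m = 16 + 29t, n = -4 - 5t for integer t.
-29 ≤ 16 + 29t ≤ 369 gives t ∈ [-1, 12], which is 14 values.

14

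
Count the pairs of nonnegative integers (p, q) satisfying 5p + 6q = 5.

1

gcd(6, 5):
  6 = 1·5 + 1
  5 = 5·1
so gcd(6, 5) = 1.
Back-substitute for Bézout coefficients:
  1 = 6 - 1·5
  ... = 5·(-1) + 6·(1)
Scale by 5: one solution is (-5, 5). Reduce p mod 6: (1, 0).
General: p = 1 + 6t, q = 0 - 5t.
p ≥ 0 ⇒ t ≥ 0; q ≥ 0 ⇒ t ≤ 0. So t ∈ [0, 0]: 1 solution.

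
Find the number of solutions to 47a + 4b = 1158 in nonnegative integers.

gcd(47, 4) = 1.
By Bézout, 47×(-1) + 4×(12) = 1.
One solution: (2, 266).
General: a = 2 + 4t, b = 266 - 47t.
a ≥ 0 ⇒ t ≥ 0; b ≥ 0 ⇒ t ≤ 5. So t ∈ [0, 5]: 6 solutions.

6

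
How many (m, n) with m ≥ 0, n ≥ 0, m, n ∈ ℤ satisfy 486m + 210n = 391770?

gcd(486, 210) = 6.
By Bézout, 486·(16) + 210·(-37) = 6.
One solution: (5, 1854).
General: m = 5 + 35t, n = 1854 - 81t.
m ≥ 0 ⇒ t ≥ 0; n ≥ 0 ⇒ t ≤ 22. So t ∈ [0, 22]: 23 solutions.

23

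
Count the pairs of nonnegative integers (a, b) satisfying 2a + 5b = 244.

25

gcd(5, 2):
  5 = 2*2 + 1
  2 = 2*1
so gcd(5, 2) = 1.
Back-substitute for Bézout coefficients:
  1 = 5 - 2*2
  ... = 2*(-2) + 5*(1)
Scale by 244: one solution is (-488, 244). Reduce a mod 5: (2, 48).
General: a = 2 + 5t, b = 48 - 2t.
a ≥ 0 ⇒ t ≥ 0; b ≥ 0 ⇒ t ≤ 24. So t ∈ [0, 24]: 25 solutions.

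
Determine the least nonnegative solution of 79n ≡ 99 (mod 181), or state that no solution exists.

15

gcd(181, 79) = 1.
1 divides 99, so solutions exist.
By Bézout, 79*(55) + 181*(-24) = 1.
So 79*(55) ≡ 1 (mod 181); multiply by 99: n ≡ 5445 (mod 181).
Smallest nonnegative: n = 5445 mod 181 = 15.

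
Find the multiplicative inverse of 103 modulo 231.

gcd(231, 103):
  231 = 2×103 + 25
  103 = 4×25 + 3
  25 = 8×3 + 1
  3 = 3×1
so gcd(231, 103) = 1.
Back-substitute for Bézout coefficients:
  1 = 25 - 8×3
  ... = 103×(-74) + 231×(33)
So 103×-74 ≡ 1 (mod 231), and -74 mod 231 = 157.

157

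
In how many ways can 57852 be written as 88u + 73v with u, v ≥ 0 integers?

9

gcd(88, 73) = 1.
By Bézout, 88×(-34) + 73×(41) = 1.
One solution: (17, 772).
General: u = 17 + 73t, v = 772 - 88t.
u ≥ 0 ⇒ t ≥ 0; v ≥ 0 ⇒ t ≤ 8. So t ∈ [0, 8]: 9 solutions.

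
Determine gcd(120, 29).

1

gcd(120, 29) = 1  (120 = 4·29 + 4, 29 = 7·4 + 1, 4 = 4·1).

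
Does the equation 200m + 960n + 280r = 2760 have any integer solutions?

yes

gcd(960, 200):
  960 = 4*200 + 160
  200 = 1*160 + 40
  160 = 4*40
so gcd(960, 200) = 40.
gcd(40, 280) = 40.
40 divides 2760, so integer solutions exist.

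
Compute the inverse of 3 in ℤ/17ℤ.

gcd(17, 3):
  17 = 5·3 + 2
  3 = 1·2 + 1
  2 = 2·1
so gcd(17, 3) = 1.
Back-substitute for Bézout coefficients:
  1 = 3 - 1·2
  ... = 3·(6) + 17·(-1)
So 3·6 ≡ 1 (mod 17), and 6 mod 17 = 6.

6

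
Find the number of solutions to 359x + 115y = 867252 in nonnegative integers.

gcd(359, 115) = 1  (359 = 3×115 + 14, 115 = 8×14 + 3, 14 = 4×3 + 2, 3 = 1×2 + 1, 2 = 2×1).
Back-substituting, 359×(-41) + 115×(128) = 1.
Scale by 867252: one solution is (-35557332, 111008256). Reduce x mod 115: (93, 7251).
General: x = 93 + 115t, y = 7251 - 359t.
x ≥ 0 ⇒ t ≥ 0; y ≥ 0 ⇒ t ≤ 20. So t ∈ [0, 20]: 21 solutions.

21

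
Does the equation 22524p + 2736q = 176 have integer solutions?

gcd(22524, 2736) = 12  (22524 = 8*2736 + 636, 2736 = 4*636 + 192, 636 = 3*192 + 60, 192 = 3*60 + 12, 60 = 5*12).
12 does not divide 176 (remainder 8), so no integer solutions.

no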